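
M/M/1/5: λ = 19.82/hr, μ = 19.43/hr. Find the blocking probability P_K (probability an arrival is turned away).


ρ = λ/μ = 19.82/19.43 = 1.0201
P_K = (1−ρ)ρ^K/(1−ρ^(K+1)) = (-0.02007·1.104471)/(1 − 1.126640)
= -0.022169/-0.126640 = 0.175056

Final: 0.175056


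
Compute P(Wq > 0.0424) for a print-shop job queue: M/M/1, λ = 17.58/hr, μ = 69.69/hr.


ρ = 17.58/69.69 = 0.2523
P(Wq > t) = ρ·e^{−(μ−λ)t} = 0.2523·e^{−2.2095}
= 0.2523·0.109759 = 0.027688

Final: 0.027688


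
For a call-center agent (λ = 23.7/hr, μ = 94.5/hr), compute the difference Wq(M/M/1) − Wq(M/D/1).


ρ = 23.7/94.5 = 0.2508
Wq(M/M/1) = ρ/(μ−λ) = 0.2508/70.80 = 0.003542 hr
Wq(M/D/1) = ρ/(2(μ−λ)) = 0.001771 hr
Savings = 0.003542 − 0.001771 = 0.001771 hr

Final: 0.001771 hr


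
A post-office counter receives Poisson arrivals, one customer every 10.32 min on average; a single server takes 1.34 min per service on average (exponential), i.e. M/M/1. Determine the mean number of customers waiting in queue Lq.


λ = 60/10.32 = 5.8140 /hr
μ = 60/1.34 = 44.7761 /hr
ρ = λ/μ = 5.8140/44.7761 = 0.1298
Lq = ρ²/(1−ρ) = 0.01686/0.8702 = 0.01938

Final: 0.01938


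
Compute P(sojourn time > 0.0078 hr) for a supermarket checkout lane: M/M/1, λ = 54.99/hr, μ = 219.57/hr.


W ~ Exponential(μ−λ) for M/M/1.
μ − λ = 219.57 − 54.99 = 164.5800
P(W > t) = e^{−(μ−λ)t} = e^{−1.2837} = 0.277004

Final: 0.277004


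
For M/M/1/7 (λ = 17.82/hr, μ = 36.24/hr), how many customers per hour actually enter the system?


ρ = 0.4917; P_K = (1−ρ)ρ^7/(1−ρ^8) = 0.003545
λ_eff = λ(1 − P_K) = 17.82·(1 − 0.003545) = 17.82·0.996455 = 17.7568 /hr

Final: 17.7568 /hr


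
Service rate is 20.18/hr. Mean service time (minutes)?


Mean service time = 1/μ = 1/20.18 hour = 0.04955 hour
In minutes: 0.04955 × 60 = 2.9732 min

Final: 2.9732 min


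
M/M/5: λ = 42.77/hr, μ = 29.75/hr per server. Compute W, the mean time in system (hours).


a = 1.4376; ρ = 0.2875; P₀ = 0.237185
Lq = P₀·a^c·ρ/(c!(1−ρ)²) = 0.006876
Wq = Lq/λ = 0.006876/42.77 = 0.0001608 hr
W = Wq + 1/μ = 0.0001608 + 0.03361 = 0.03377 hr

Final: 0.03377 hr


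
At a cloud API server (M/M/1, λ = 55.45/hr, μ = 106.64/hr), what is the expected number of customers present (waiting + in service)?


ρ = λ/μ = 55.45/106.64 = 0.5200
L = ρ/(1−ρ) = 0.5200/(1 − 0.5200) = 0.5200/0.4800 = 1.0832

Final: 1.0832


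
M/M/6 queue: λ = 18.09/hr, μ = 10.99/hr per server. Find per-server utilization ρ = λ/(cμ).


ρ = λ/(cμ) = 18.09/(6·10.99) = 18.09/65.94 = 0.2743

Final: 0.2743


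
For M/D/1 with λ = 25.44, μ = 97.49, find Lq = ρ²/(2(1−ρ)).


ρ = 25.44/97.49 = 0.2609
M/D/1: Lq = ρ²/(2(1−ρ)) = 0.06809/(2·0.7391) = 0.04607

Final: 0.04607


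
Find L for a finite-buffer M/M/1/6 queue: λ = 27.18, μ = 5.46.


ρ = 27.18/5.46 = 4.9780
L = ρ[1 − (K+1)ρ^K + Kρ^(K+1)] / [(1−ρ)(1−ρ^(K+1))]
Numerator: 4.9780·(1 − 7·15217.414074 + 6·75752.621707) = 1732325.920569
Denominator: (-3.9780)·(-75751.621707) = 301341.616020
L = 1732325.920569/301341.616020 = 5.7487

Final: 5.7487


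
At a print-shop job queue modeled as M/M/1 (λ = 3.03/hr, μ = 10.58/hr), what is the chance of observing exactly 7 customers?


ρ = 3.03/10.58 = 0.2864
P_n = (1−ρ)·ρ^n = (1 − 0.2864)·0.2864^7 = 0.7136·0.0001580 = 0.0001128

Final: 0.0001128


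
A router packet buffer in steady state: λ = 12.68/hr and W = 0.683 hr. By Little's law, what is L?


L = λW = 12.68·0.683 = 8.6604

Final: 8.6604


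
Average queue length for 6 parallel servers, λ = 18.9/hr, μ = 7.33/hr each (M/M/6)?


a = λ/μ = 2.5784; ρ = a/6 = 0.4297
P₀ = 0.075376
Lq = P₀·a^c·ρ / (c!·(1−ρ)²) = 0.075376·293.86440·0.4297/(720·0.32520)
= 0.04065

Final: 0.04065


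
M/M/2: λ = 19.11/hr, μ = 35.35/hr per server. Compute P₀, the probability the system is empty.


a = λ/μ = 19.11/35.35 = 0.5406; ρ = a/c = 0.2703
Σ_{k=0}^{1} a^k/k! (terms k=0..1) = 1.00000 + 0.54059 = 1.54059
Tail: a^2/(2!(1−ρ)) = 0.29224/(2·0.7297) = 0.20025
P₀ = 1/(1.54059 + 0.20025) = 1/1.74084 = 0.574435

Final: 0.574435


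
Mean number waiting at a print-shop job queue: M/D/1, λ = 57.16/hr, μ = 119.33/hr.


ρ = 57.16/119.33 = 0.4790
M/D/1: Lq = ρ²/(2(1−ρ)) = 0.2294/(2·0.5210) = 0.22020

Final: 0.22020


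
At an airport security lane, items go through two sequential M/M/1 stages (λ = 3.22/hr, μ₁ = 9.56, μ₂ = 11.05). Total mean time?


Each node sees arrival rate λ = 3.22/hr (tandem ⇒ throughput preserved).
W₁ = 1/(μ₁−λ) = 1/(9.56−3.22) = 0.15773 hr
W₂ = 1/(μ₂−λ) = 1/(11.05−3.22) = 0.12771 hr
W_total = W₁ + W₂ = 0.15773 + 0.12771 = 0.28544 hr

Final: 0.28544 hr


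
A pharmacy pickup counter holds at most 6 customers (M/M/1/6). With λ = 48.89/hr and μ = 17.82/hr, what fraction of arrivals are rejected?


ρ = λ/μ = 48.89/17.82 = 2.7435
P_K = (1−ρ)ρ^K/(1−ρ^(K+1)) = (-1.7435·426.455800)/(1 − 1170.001350)
= -743.545550/-1169.001350 = 0.636052

Final: 0.636052


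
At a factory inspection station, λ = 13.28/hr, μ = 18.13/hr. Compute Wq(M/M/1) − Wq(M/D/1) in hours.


ρ = 13.28/18.13 = 0.7325
Wq(M/M/1) = ρ/(μ−λ) = 0.7325/4.85 = 0.15103 hr
Wq(M/D/1) = ρ/(2(μ−λ)) = 0.07551 hr
Savings = 0.15103 − 0.07551 = 0.07551 hr

Final: 0.07551 hr


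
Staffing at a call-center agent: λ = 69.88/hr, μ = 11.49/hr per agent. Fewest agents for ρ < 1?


Stability requires cμ > λ ⇔ c > λ/μ.
λ/μ = 69.88/11.49 = 6.0818
Minimum integer c = ⌊6.0818⌋ + 1 = 7
Check: 7·11.49 = 80.43 > 69.88, while 6·11.49 = 68.94 ≤ 69.88

Final: 7 servers


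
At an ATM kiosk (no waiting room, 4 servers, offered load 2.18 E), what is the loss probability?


B(c,a) = (a^c/c!) / Σ_{k=0}^{c} a^k/k!
a^4/4! = 0.941054
Σ terms (k=0..4): 1.00000 + 2.18000 + 2.37620 + 1.72671 + 0.94105 = 8.223960
B = 0.941054/8.223960 = 0.114428

Final: 0.114428


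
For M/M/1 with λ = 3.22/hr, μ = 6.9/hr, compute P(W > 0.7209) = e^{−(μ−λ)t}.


W ~ Exponential(μ−λ) for M/M/1.
μ − λ = 6.9 − 3.22 = 3.6800
P(W > t) = e^{−(μ−λ)t} = e^{−2.6529} = 0.070446

Final: 0.070446


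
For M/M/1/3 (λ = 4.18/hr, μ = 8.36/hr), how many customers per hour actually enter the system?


ρ = 0.5000; P_K = (1−ρ)ρ^3/(1−ρ^4) = 0.066667
λ_eff = λ(1 − P_K) = 4.18·(1 − 0.066667) = 4.18·0.933333 = 3.9013 /hr

Final: 3.9013 /hr


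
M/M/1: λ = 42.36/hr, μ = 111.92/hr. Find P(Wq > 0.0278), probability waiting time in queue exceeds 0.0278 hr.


ρ = 42.36/111.92 = 0.3785
P(Wq > t) = ρ·e^{−(μ−λ)t} = 0.3785·e^{−1.9338}
= 0.3785·0.144602 = 0.054730

Final: 0.054730


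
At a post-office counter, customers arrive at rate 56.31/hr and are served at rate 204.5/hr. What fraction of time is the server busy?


ρ = λ/μ = 56.31/204.5 = 0.2754

Final: 0.2754


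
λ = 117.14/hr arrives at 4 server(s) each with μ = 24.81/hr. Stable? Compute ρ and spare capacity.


Total capacity cμ = 4·24.81 = 99.24/hr
ρ = λ/(cμ) = 117.14/99.24 = 1.1804
Stable ⇔ ρ < 1: NO
Spare capacity = cμ − λ = 99.24 − 117.14 = -17.90/hr

Final: ρ = 1.1804; unstable; margin = -17.90/hr


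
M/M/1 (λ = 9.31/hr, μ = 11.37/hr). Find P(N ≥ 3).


ρ = 9.31/11.37 = 0.8188
P(N ≥ n) = ρ^n = 0.8188^3 = 0.548994

Final: 0.548994


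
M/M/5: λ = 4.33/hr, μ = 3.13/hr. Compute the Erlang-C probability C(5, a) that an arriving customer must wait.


a = λ/μ = 1.3834; ρ = a/5 = 0.2767
P₀ = 0.250471 (from M/M/c formula)
C(c,a) = [a^c/(c!(1−ρ))]·P₀ = [5.06661/(120·0.7233)]·0.250471
= 0.05837·0.250471 = 0.014620

Final: 0.014620


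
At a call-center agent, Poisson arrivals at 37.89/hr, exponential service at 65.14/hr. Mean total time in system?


W = 1/(μ−λ) = 1/(65.14 − 37.89) = 1/27.25 = 0.03670 hr

Final: 0.03670 hr


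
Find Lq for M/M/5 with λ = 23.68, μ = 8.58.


a = λ/μ = 2.7599; ρ = a/5 = 0.5520
P₀ = 0.060723
Lq = P₀·a^c·ρ / (c!·(1−ρ)²) = 0.060723·160.12976·0.5520/(120·0.20072)
= 0.22283

Final: 0.22283


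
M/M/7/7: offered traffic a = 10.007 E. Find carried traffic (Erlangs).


B(7,10.007) = 0.409353 (Erlang-B)
Carried load = a(1 − B) = 10.007·(1 − 0.409353) = 10.007·0.590647 = 5.9106 E

Final: 5.9106 Erlangs


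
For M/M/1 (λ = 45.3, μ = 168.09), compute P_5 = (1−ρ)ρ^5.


ρ = 45.3/168.09 = 0.2695
P_n = (1−ρ)·ρ^n = (1 − 0.2695)·0.2695^5 = 0.7305·0.001422 = 0.001038

Final: 0.001038


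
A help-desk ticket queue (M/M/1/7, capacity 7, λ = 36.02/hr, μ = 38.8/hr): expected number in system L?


ρ = 36.02/38.8 = 0.9284
L = ρ[1 − (K+1)ρ^K + Kρ^(K+1)] / [(1−ρ)(1−ρ^(K+1))]
Numerator: 0.9284·(1 − 8·0.594270 + 7·0.551691) = 0.099961
Denominator: (0.07165)·(0.448309) = 0.032121
L = 0.099961/0.032121 = 3.1120

Final: 3.1120


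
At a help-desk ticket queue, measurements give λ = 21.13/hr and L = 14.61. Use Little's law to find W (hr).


W = L/λ = 14.61/21.13 = 0.6914 hr

Final: 0.6914 hr


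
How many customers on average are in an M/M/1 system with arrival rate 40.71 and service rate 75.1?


ρ = λ/μ = 40.71/75.1 = 0.5421
L = ρ/(1−ρ) = 0.5421/(1 − 0.5421) = 0.5421/0.4579 = 1.1838

Final: 1.1838


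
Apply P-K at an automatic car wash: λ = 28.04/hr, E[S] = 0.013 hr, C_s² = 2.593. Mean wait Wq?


ρ = λ·E[S] = 28.04·0.013 = 0.3645
E[S²] = E[S]²(1+C_s²) = 0.013²·(1+2.593) = 0.0006072
Wq = λ·E[S²]/(2(1−ρ)) = 28.04·0.0006072/(2·0.6355) = 0.01340 hr

Final: 0.01340 hr


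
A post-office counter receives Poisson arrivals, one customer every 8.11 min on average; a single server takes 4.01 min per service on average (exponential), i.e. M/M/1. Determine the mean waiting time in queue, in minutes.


λ = 60/8.11 = 7.3983 /hr
μ = 60/4.01 = 14.9626 /hr
ρ = λ/μ = 7.3983/14.9626 = 0.4945
Wq = ρ/(μ−λ) = 0.4945/(14.9626−7.3983) = 0.06537 hr
In minutes: 0.06537·60 = 3.922 min

Final: 3.922 min


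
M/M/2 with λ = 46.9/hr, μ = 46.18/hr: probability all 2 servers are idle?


a = λ/μ = 46.9/46.18 = 1.0156; ρ = a/c = 0.5078
Σ_{k=0}^{1} a^k/k! (terms k=0..1) = 1.00000 + 1.01559 = 2.01559
Tail: a^2/(2!(1−ρ)) = 1.03143/(2·0.4922) = 1.04776
P₀ = 1/(2.01559 + 1.04776) = 1/3.06335 = 0.326440

Final: 0.326440


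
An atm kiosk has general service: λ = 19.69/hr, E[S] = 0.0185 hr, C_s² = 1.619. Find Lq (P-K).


ρ = λ·E[S] = 19.69·0.0185 = 0.3643
Lq = ρ²(1+C_s²)/(2(1−ρ)) = 0.1327·(1+1.619)/(2·0.6357)
= 0.1327·2.6190/1.2715 = 0.27332

Final: 0.27332


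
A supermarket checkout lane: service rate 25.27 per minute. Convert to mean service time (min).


Mean service time = 1/μ = 1/25.27 minute = 0.03957 minute
In minutes: 0.03957 × 1 = 0.03957 min

Final: 0.03957 min


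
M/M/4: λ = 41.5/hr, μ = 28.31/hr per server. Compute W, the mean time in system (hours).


a = 1.4659; ρ = 0.3665; P₀ = 0.228881
Lq = P₀·a^c·ρ/(c!(1−ρ)²) = 0.04021
Wq = Lq/λ = 0.04021/41.5 = 0.0009690 hr
W = Wq + 1/μ = 0.0009690 + 0.03532 = 0.03629 hr

Final: 0.03629 hr


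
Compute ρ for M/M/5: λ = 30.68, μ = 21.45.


ρ = λ/(cμ) = 30.68/(5·21.45) = 30.68/107.25 = 0.2861

Final: 0.2861


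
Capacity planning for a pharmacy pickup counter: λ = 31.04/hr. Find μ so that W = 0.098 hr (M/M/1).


W = 1/(μ−λ) ⇒ μ − λ = 1/W = 1/0.098 = 10.2041
μ = λ + 1/W = 31.04 + 10.2041 = 41.2441 per hr

Final: 41.2441 /hr


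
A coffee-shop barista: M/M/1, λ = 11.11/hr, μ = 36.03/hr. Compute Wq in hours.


ρ = 11.11/36.03 = 0.3084
Wq = ρ/(μ−λ) = 0.3084/(36.03 − 11.11) = 0.3084/24.92 = 0.01237 hr

Final: 0.01237 hr


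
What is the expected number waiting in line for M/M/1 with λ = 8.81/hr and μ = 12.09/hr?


ρ = 8.81/12.09 = 0.7287
Lq = ρ²/(1−ρ) = 0.5310/0.2713 = 1.9573

Final: 1.9573


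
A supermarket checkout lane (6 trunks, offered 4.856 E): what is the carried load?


B(6,4.856) = 0.181004 (Erlang-B)
Carried load = a(1 − B) = 4.856·(1 − 0.181004) = 4.856·0.818996 = 3.9770 E

Final: 3.9770 Erlangs


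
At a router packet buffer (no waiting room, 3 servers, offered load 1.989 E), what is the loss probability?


B(c,a) = (a^c/c!) / Σ_{k=0}^{c} a^k/k!
a^3/3! = 1.311454
Σ terms (k=0..3): 1.00000 + 1.98900 + 1.97806 + 1.31145 = 6.278515
B = 1.311454/6.278515 = 0.208880

Final: 0.208880


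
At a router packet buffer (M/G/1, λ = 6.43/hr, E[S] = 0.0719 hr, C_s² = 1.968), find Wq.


ρ = λ·E[S] = 6.43·0.0719 = 0.4623
E[S²] = E[S]²(1+C_s²) = 0.0719²·(1+1.968) = 0.015343
Wq = λ·E[S²]/(2(1−ρ)) = 6.43·0.015343/(2·0.5377) = 0.09174 hr

Final: 0.09174 hr


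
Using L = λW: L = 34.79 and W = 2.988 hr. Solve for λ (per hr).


λ = L/W = 34.79/2.988 = 11.6432 /hr

Final: 11.6432 /hr


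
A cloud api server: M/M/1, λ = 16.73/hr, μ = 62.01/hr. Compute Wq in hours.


ρ = 16.73/62.01 = 0.2698
Wq = ρ/(μ−λ) = 0.2698/(62.01 − 16.73) = 0.2698/45.28 = 0.005958 hr

Final: 0.005958 hr


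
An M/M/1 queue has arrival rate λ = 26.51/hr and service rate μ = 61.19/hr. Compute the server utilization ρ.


ρ = λ/μ = 26.51/61.19 = 0.4332

Final: 0.4332


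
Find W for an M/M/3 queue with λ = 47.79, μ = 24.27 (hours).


a = 1.9691; ρ = 0.6564; P₀ = 0.116134
Lq = P₀·a^c·ρ/(c!(1−ρ)²) = 0.82141
Wq = Lq/λ = 0.82141/47.79 = 0.01719 hr
W = Wq + 1/μ = 0.01719 + 0.04120 = 0.05839 hr

Final: 0.05839 hr


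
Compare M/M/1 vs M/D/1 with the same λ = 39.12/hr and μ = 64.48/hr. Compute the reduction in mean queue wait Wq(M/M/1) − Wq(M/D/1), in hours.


ρ = 39.12/64.48 = 0.6067
Wq(M/M/1) = ρ/(μ−λ) = 0.6067/25.36 = 0.02392 hr
Wq(M/D/1) = ρ/(2(μ−λ)) = 0.01196 hr
Savings = 0.02392 − 0.01196 = 0.01196 hr

Final: 0.01196 hr


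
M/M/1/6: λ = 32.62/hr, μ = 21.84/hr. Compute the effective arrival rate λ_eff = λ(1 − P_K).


ρ = 1.4936; P_K = (1−ρ)ρ^6/(1−ρ^7) = 0.351682
λ_eff = λ(1 − P_K) = 32.62·(1 − 0.351682) = 32.62·0.648318 = 21.1481 /hr

Final: 21.1481 /hr


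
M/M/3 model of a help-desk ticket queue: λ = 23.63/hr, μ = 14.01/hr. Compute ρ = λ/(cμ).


ρ = λ/(cμ) = 23.63/(3·14.01) = 23.63/42.03 = 0.5622

Final: 0.5622


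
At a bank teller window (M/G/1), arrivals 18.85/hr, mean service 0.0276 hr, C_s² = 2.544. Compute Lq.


ρ = λ·E[S] = 18.85·0.0276 = 0.5203
Lq = ρ²(1+C_s²)/(2(1−ρ)) = 0.2707·(1+2.544)/(2·0.4797)
= 0.2707·3.5440/0.9595 = 0.99977

Final: 0.99977


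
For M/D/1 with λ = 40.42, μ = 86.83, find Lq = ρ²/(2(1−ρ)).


ρ = 40.42/86.83 = 0.4655
M/D/1: Lq = ρ²/(2(1−ρ)) = 0.2167/(2·0.5345) = 0.20271

Final: 0.20271


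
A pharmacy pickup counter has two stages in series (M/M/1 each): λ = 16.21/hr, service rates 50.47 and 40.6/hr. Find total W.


Each node sees arrival rate λ = 16.21/hr (tandem ⇒ throughput preserved).
W₁ = 1/(μ₁−λ) = 1/(50.47−16.21) = 0.02919 hr
W₂ = 1/(μ₂−λ) = 1/(40.6−16.21) = 0.04100 hr
W_total = W₁ + W₂ = 0.02919 + 0.04100 = 0.07019 hr

Final: 0.07019 hr


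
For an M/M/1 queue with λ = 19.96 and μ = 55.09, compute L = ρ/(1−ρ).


ρ = λ/μ = 19.96/55.09 = 0.3623
L = ρ/(1−ρ) = 0.3623/(1 − 0.3623) = 0.3623/0.6377 = 0.5682

Final: 0.5682


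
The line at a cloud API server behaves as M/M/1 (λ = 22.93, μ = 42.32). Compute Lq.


ρ = 22.93/42.32 = 0.5418
Lq = ρ²/(1−ρ) = 0.2936/0.4582 = 0.6407

Final: 0.6407


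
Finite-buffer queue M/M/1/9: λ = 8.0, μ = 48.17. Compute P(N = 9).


ρ = λ/μ = 8.0/48.17 = 0.1661
P_K = (1−ρ)ρ^K/(1−ρ^(K+1)) = (0.8339·0.00000009612)/(1 − 0.00000001596)
= 0.00000008016/1.000000 = 0.00000008016

Final: 0.00000008016


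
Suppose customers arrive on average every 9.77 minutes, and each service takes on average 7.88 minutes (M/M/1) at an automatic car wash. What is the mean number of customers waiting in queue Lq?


λ = 60/9.77 = 6.1412 /hr
μ = 60/7.88 = 7.6142 /hr
ρ = λ/μ = 6.1412/7.6142 = 0.8066
Lq = ρ²/(1−ρ) = 0.6505/0.1934 = 3.3628

Final: 3.3628


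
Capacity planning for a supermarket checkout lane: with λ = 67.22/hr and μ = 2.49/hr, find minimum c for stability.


Stability requires cμ > λ ⇔ c > λ/μ.
λ/μ = 67.22/2.49 = 26.9960
Minimum integer c = ⌊26.9960⌋ + 1 = 27
Check: 27·2.49 = 67.23 > 67.22, while 26·2.49 = 64.74 ≤ 67.22

Final: 27 servers


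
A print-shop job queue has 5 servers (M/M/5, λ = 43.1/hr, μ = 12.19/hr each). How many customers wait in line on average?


a = λ/μ = 3.5357; ρ = a/5 = 0.7071
P₀ = 0.024761
Lq = P₀·a^c·ρ / (c!·(1−ρ)²) = 0.024761·552.54522·0.7071/(120·0.08577)
= 0.93998

Final: 0.93998


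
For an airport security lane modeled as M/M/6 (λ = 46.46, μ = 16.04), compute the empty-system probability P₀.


a = λ/μ = 46.46/16.04 = 2.8965; ρ = a/c = 0.4828
Σ_{k=0}^{5} a^k/k! (terms k=0..5) = 1.00000 + 2.89651 + 4.19488 + 4.05017 + 2.93284 + 1.69900 = 16.77340
Tail: a^6/(6!(1−ρ)) = 590.53963/(720·0.5172) = 1.58569
P₀ = 1/(16.77340 + 1.58569) = 1/18.35908 = 0.054469

Final: 0.054469


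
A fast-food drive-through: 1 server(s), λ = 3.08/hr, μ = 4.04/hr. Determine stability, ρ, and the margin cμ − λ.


Total capacity cμ = 1·4.04 = 4.04/hr
ρ = λ/(cμ) = 3.08/4.04 = 0.7624
Stable ⇔ ρ < 1: YES
Spare capacity = cμ − λ = 4.04 − 3.08 = 0.96/hr

Final: ρ = 0.7624; stable; margin = 0.96/hr


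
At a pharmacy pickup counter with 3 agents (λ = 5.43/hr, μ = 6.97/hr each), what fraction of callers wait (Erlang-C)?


a = λ/μ = 0.7791; ρ = a/3 = 0.2597
P₀ = 0.456838 (from M/M/c formula)
C(c,a) = [a^c/(c!(1−ρ))]·P₀ = [0.47283/(6·0.7403)]·0.456838
= 0.10645·0.456838 = 0.048629

Final: 0.048629


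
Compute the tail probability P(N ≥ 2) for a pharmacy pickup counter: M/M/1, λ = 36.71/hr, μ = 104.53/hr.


ρ = 36.71/104.53 = 0.3512
P(N ≥ n) = ρ^n = 0.3512^2 = 0.123335

Final: 0.123335


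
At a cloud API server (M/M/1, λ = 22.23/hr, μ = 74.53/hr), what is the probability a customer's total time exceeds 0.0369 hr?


W ~ Exponential(μ−λ) for M/M/1.
μ − λ = 74.53 − 22.23 = 52.3000
P(W > t) = e^{−(μ−λ)t} = e^{−1.9299} = 0.145167

Final: 0.145167


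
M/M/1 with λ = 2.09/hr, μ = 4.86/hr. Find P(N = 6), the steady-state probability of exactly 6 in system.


ρ = 2.09/4.86 = 0.4300
P_n = (1−ρ)·ρ^n = (1 − 0.4300)·0.4300^6 = 0.5700·0.006325 = 0.003605

Final: 0.003605


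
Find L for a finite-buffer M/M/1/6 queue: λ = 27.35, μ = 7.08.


ρ = 27.35/7.08 = 3.8630
L = ρ[1 − (K+1)ρ^K + Kρ^(K+1)] / [(1−ρ)(1−ρ^(K+1))]
Numerator: 3.8630·(1 − 7·3323.107862 + 6·12837.146895) = 207682.790309
Denominator: (-2.8630)·(-12836.146895) = 36749.816041
L = 207682.790309/36749.816041 = 5.6513

Final: 5.6513


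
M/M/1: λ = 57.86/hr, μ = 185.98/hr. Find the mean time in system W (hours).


W = 1/(μ−λ) = 1/(185.98 − 57.86) = 1/128.12 = 0.007805 hr

Final: 0.007805 hr


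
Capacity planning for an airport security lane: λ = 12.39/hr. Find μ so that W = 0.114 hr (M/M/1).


W = 1/(μ−λ) ⇒ μ − λ = 1/W = 1/0.114 = 8.7719
μ = λ + 1/W = 12.39 + 8.7719 = 21.1619 per hr

Final: 21.1619 /hr


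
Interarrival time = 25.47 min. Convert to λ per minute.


λ = 1/(interarrival time) in consistent units.
1 minute = 1 min, so λ = 1/25.47 = 0.03926 per minute

Final: 0.03926 /min


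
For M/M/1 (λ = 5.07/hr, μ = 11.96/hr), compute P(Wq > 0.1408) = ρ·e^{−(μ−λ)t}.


ρ = 5.07/11.96 = 0.4239
P(Wq > t) = ρ·e^{−(μ−λ)t} = 0.4239·e^{−0.9701}
= 0.4239·0.379041 = 0.160680

Final: 0.160680


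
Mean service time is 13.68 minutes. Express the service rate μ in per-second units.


μ = 1/(service time) in consistent units.
1 second = 0.0166667 min, so μ = 0.0166667/13.68 = 0.001218 per second

Final: 0.001218 /sec


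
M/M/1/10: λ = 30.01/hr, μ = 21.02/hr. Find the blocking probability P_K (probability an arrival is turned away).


ρ = λ/μ = 30.01/21.02 = 1.4277
P_K = (1−ρ)ρ^K/(1−ρ^(K+1)) = (-0.4277·35.182997)/(1 − 50.230340)
= -15.047343/-49.230340 = 0.305652

Final: 0.305652


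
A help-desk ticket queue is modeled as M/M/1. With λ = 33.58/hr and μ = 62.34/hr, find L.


ρ = λ/μ = 33.58/62.34 = 0.5387
L = ρ/(1−ρ) = 0.5387/(1 − 0.5387) = 0.5387/0.4613 = 1.1676

Final: 1.1676


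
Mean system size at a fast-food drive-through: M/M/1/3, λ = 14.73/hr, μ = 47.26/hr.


ρ = 14.73/47.26 = 0.3117
L = ρ[1 − (K+1)ρ^K + Kρ^(K+1)] / [(1−ρ)(1−ρ^(K+1))]
Numerator: 0.3117·(1 − 4·0.030278 + 3·0.009437) = 0.282756
Denominator: (0.6883)·(0.990563) = 0.681824
L = 0.282756/0.681824 = 0.4147

Final: 0.4147


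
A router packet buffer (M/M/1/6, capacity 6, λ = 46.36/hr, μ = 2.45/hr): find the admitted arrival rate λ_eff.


ρ = 18.9224; P_K = (1−ρ)ρ^6/(1−ρ^7) = 0.947153
λ_eff = λ(1 − P_K) = 46.36·(1 − 0.947153) = 46.36·0.052847 = 2.4500 /hr

Final: 2.4500 /hr


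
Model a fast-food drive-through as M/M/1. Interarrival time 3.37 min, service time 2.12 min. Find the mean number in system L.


λ = 60/3.37 = 17.8042 /hr
μ = 60/2.12 = 28.3019 /hr
ρ = λ/μ = 17.8042/28.3019 = 0.6291
L = ρ/(1−ρ) = 0.6291/0.3709 = 1.6960

Final: 1.6960


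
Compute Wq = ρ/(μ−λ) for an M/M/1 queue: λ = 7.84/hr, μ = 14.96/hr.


ρ = 7.84/14.96 = 0.5241
Wq = ρ/(μ−λ) = 0.5241/(14.96 − 7.84) = 0.5241/7.12 = 0.07360 hr

Final: 0.07360 hr


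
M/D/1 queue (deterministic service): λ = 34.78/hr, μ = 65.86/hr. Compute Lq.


ρ = 34.78/65.86 = 0.5281
M/D/1: Lq = ρ²/(2(1−ρ)) = 0.2789/(2·0.4719) = 0.29548

Final: 0.29548


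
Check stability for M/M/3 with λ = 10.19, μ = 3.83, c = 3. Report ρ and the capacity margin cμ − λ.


Total capacity cμ = 3·3.83 = 11.49/hr
ρ = λ/(cμ) = 10.19/11.49 = 0.8869
Stable ⇔ ρ < 1: YES
Spare capacity = cμ − λ = 11.49 − 10.19 = 1.30/hr

Final: ρ = 0.8869; stable; margin = 1.30/hr


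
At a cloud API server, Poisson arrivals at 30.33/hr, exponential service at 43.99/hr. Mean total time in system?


W = 1/(μ−λ) = 1/(43.99 − 30.33) = 1/13.66 = 0.07321 hr

Final: 0.07321 hr


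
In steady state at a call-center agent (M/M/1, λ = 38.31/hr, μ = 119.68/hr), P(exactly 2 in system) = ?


ρ = 38.31/119.68 = 0.3201
P_n = (1−ρ)·ρ^n = (1 − 0.3201)·0.3201^2 = 0.6799·0.102466 = 0.069666

Final: 0.069666


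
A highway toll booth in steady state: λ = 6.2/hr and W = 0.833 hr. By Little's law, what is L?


L = λW = 6.2·0.833 = 5.1646

Final: 5.1646


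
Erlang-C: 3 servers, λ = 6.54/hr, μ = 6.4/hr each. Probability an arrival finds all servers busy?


a = λ/μ = 1.0219; ρ = a/3 = 0.3406
P₀ = 0.355403 (from M/M/c formula)
C(c,a) = [a^c/(c!(1−ρ))]·P₀ = [1.06707/(6·0.6594)]·0.355403
= 0.26972·0.355403 = 0.095859

Final: 0.095859


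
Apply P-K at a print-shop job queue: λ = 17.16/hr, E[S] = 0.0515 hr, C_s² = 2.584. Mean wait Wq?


ρ = λ·E[S] = 17.16·0.0515 = 0.8837
E[S²] = E[S]²(1+C_s²) = 0.0515²·(1+2.584) = 0.009506
Wq = λ·E[S²]/(2(1−ρ)) = 17.16·0.009506/(2·0.1163) = 0.70152 hr

Final: 0.70152 hr


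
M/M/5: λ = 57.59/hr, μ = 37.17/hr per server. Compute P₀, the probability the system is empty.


a = λ/μ = 57.59/37.17 = 1.5494; ρ = a/c = 0.3099
Σ_{k=0}^{4} a^k/k! (terms k=0..4) = 1.00000 + 1.54937 + 1.20027 + 0.61989 + 0.24011 = 4.60963
Tail: a^5/(5!(1−ρ)) = 8.92838/(120·0.6901) = 0.10781
P₀ = 1/(4.60963 + 0.10781) = 1/4.71744 = 0.211979

Final: 0.211979


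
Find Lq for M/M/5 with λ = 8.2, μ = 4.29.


a = λ/μ = 1.9114; ρ = a/5 = 0.3823
P₀ = 0.147005
Lq = P₀·a^c·ρ / (c!·(1−ρ)²) = 0.147005·25.51425·0.3823/(120·0.38157)
= 0.03131

Final: 0.03131


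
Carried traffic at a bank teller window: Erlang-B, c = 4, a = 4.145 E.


B(4,4.145) = 0.324489 (Erlang-B)
Carried load = a(1 − B) = 4.145·(1 − 0.324489) = 4.145·0.675511 = 2.8000 E

Final: 2.8000 Erlangs


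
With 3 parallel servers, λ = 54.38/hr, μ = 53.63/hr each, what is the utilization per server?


ρ = λ/(cμ) = 54.38/(3·53.63) = 54.38/160.89 = 0.3380

Final: 0.3380


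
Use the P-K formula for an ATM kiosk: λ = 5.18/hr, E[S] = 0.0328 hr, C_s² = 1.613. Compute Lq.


ρ = λ·E[S] = 5.18·0.0328 = 0.1699
Lq = ρ²(1+C_s²)/(2(1−ρ)) = 0.02887·(1+1.613)/(2·0.8301)
= 0.02887·2.6130/1.6602 = 0.04543

Final: 0.04543


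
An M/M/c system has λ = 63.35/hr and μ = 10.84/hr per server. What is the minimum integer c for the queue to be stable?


Stability requires cμ > λ ⇔ c > λ/μ.
λ/μ = 63.35/10.84 = 5.8441
Minimum integer c = ⌊5.8441⌋ + 1 = 6
Check: 6·10.84 = 65.04 > 63.35, while 5·10.84 = 54.20 ≤ 63.35

Final: 6 servers


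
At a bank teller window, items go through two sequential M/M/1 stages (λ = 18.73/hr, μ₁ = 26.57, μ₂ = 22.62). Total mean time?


Each node sees arrival rate λ = 18.73/hr (tandem ⇒ throughput preserved).
W₁ = 1/(μ₁−λ) = 1/(26.57−18.73) = 0.12755 hr
W₂ = 1/(μ₂−λ) = 1/(22.62−18.73) = 0.25707 hr
W_total = W₁ + W₂ = 0.12755 + 0.25707 = 0.38462 hr

Final: 0.38462 hr


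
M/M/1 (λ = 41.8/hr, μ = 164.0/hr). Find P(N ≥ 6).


ρ = 41.8/164.0 = 0.2549
P(N ≥ n) = ρ^n = 0.2549^6 = 0.0002742

Final: 0.0002742


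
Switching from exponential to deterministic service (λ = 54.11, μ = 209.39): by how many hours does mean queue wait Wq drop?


ρ = 54.11/209.39 = 0.2584
Wq(M/M/1) = ρ/(μ−λ) = 0.2584/155.28 = 0.001664 hr
Wq(M/D/1) = ρ/(2(μ−λ)) = 0.0008321 hr
Savings = 0.001664 − 0.0008321 = 0.0008321 hr

Final: 0.0008321 hr


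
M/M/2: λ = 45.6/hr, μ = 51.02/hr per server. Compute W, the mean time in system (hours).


a = 0.8938; ρ = 0.4469; P₀ = 0.382281
Lq = P₀·a^c·ρ/(c!(1−ρ)²) = 0.22303
Wq = Lq/λ = 0.22303/45.6 = 0.004891 hr
W = Wq + 1/μ = 0.004891 + 0.01960 = 0.02449 hr

Final: 0.02449 hr


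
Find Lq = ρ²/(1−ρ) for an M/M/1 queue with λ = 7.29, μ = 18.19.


ρ = 7.29/18.19 = 0.4008
Lq = ρ²/(1−ρ) = 0.1606/0.5992 = 0.2680

Final: 0.2680


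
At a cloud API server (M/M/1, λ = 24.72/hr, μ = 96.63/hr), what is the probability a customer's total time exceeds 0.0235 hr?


W ~ Exponential(μ−λ) for M/M/1.
μ − λ = 96.63 − 24.72 = 71.9100
P(W > t) = e^{−(μ−λ)t} = e^{−1.6899} = 0.184541

Final: 0.184541


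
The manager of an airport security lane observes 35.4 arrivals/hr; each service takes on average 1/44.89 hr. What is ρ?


ρ = λ/μ = 35.4/44.89 = 0.7886

Final: 0.7886


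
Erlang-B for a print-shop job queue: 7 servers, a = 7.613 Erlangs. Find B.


B(c,a) = (a^c/c!) / Σ_{k=0}^{c} a^k/k!
a^7/7! = 294.076467
Σ terms (k=0..7): 1.00000 + 7.61300 + 28.97888 + 73.53875 + 139.96262 + 213.10709 + 270.39738 + 294.07647 = 1028.674199
B = 294.076467/1028.674199 = 0.285879

Final: 0.285879


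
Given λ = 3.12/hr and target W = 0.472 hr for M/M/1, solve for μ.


W = 1/(μ−λ) ⇒ μ − λ = 1/W = 1/0.472 = 2.1186
μ = λ + 1/W = 3.12 + 2.1186 = 5.2386 per hr

Final: 5.2386 /hr


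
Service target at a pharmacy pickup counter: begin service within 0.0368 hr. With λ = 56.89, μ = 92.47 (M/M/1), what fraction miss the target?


ρ = 56.89/92.47 = 0.6152
P(Wq > t) = ρ·e^{−(μ−λ)t} = 0.6152·e^{−1.3093}
= 0.6152·0.269997 = 0.166109

Final: 0.166109


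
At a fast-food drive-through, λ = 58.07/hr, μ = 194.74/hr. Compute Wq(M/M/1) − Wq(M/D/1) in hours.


ρ = 58.07/194.74 = 0.2982
Wq(M/M/1) = ρ/(μ−λ) = 0.2982/136.67 = 0.002182 hr
Wq(M/D/1) = ρ/(2(μ−λ)) = 0.001091 hr
Savings = 0.002182 − 0.001091 = 0.001091 hr

Final: 0.001091 hr


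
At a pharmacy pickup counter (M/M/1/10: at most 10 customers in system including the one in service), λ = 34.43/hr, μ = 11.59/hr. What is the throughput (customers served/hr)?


ρ = 2.9707; P_K = (1−ρ)ρ^10/(1−ρ^11) = 0.663379
λ_eff = λ(1 − P_K) = 34.43·(1 − 0.663379) = 34.43·0.336621 = 11.5899 /hr

Final: 11.5899 /hr


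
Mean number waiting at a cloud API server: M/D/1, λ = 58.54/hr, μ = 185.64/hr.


ρ = 58.54/185.64 = 0.3153
M/D/1: Lq = ρ²/(2(1−ρ)) = 0.09944/(2·0.6847) = 0.07262

Final: 0.07262


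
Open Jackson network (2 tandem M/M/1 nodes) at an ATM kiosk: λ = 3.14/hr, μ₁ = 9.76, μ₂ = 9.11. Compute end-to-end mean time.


Each node sees arrival rate λ = 3.14/hr (tandem ⇒ throughput preserved).
W₁ = 1/(μ₁−λ) = 1/(9.76−3.14) = 0.15106 hr
W₂ = 1/(μ₂−λ) = 1/(9.11−3.14) = 0.16750 hr
W_total = W₁ + W₂ = 0.15106 + 0.16750 = 0.31856 hr

Final: 0.31856 hr


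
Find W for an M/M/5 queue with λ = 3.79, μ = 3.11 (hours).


a = 1.2186; ρ = 0.2437; P₀ = 0.295477
Lq = P₀·a^c·ρ/(c!(1−ρ)²) = 0.002820
Wq = Lq/λ = 0.002820/3.79 = 0.0007441 hr
W = Wq + 1/μ = 0.0007441 + 0.32154 = 0.32229 hr

Final: 0.32229 hr


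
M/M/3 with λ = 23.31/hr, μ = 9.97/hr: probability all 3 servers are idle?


a = λ/μ = 23.31/9.97 = 2.3380; ρ = a/c = 0.7793
Σ_{k=0}^{2} a^k/k! (terms k=0..2) = 1.00000 + 2.33801 + 2.73315 = 6.07117
Tail: a^3/(3!(1−ρ)) = 12.78031/(6·0.2207) = 9.65301
P₀ = 1/(6.07117 + 9.65301) = 1/15.72417 = 0.063596

Final: 0.063596


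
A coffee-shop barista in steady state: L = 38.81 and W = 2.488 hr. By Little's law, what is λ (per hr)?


λ = L/W = 38.81/2.488 = 15.5989 /hr

Final: 15.5989 /hr


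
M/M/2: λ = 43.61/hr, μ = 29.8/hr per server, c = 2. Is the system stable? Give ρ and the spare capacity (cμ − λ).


Total capacity cμ = 2·29.8 = 59.60/hr
ρ = λ/(cμ) = 43.61/59.60 = 0.7317
Stable ⇔ ρ < 1: YES
Spare capacity = cμ − λ = 59.60 − 43.61 = 15.99/hr

Final: ρ = 0.7317; stable; margin = 15.99/hr


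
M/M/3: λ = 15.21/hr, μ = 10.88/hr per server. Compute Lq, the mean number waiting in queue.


a = λ/μ = 1.3980; ρ = a/3 = 0.4660
P₀ = 0.236526
Lq = P₀·a^c·ρ / (c!·(1−ρ)²) = 0.236526·2.73213·0.4660/(6·0.28516)
= 0.17600

Final: 0.17600


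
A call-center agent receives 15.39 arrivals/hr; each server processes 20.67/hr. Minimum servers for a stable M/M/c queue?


Stability requires cμ > λ ⇔ c > λ/μ.
λ/μ = 15.39/20.67 = 0.7446
Minimum integer c = ⌊0.7446⌋ + 1 = 1
Check: 1·20.67 = 20.67 > 15.39, while 0·20.67 = 0.00 ≤ 15.39

Final: 1 servers


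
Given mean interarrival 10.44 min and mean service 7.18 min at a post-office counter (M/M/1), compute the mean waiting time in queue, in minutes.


λ = 60/10.44 = 5.7471 /hr
μ = 60/7.18 = 8.3565 /hr
ρ = λ/μ = 5.7471/8.3565 = 0.6877
Wq = ρ/(μ−λ) = 0.6877/(8.3565−5.7471) = 0.26356 hr
In minutes: 0.26356·60 = 15.814 min

Final: 15.814 min


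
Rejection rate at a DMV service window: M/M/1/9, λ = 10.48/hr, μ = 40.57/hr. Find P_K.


ρ = λ/μ = 10.48/40.57 = 0.2583
P_K = (1−ρ)ρ^K/(1−ρ^(K+1)) = (0.7417·0.000005122)/(1 − 0.000001323)
= 0.000003799/0.999999 = 0.000003799

Final: 0.000003799


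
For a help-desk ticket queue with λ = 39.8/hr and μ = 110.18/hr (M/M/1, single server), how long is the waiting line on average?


ρ = 39.8/110.18 = 0.3612
Lq = ρ²/(1−ρ) = 0.1305/0.6388 = 0.2043

Final: 0.2043


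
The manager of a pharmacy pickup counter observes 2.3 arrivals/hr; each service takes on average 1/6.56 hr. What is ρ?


ρ = λ/μ = 2.3/6.56 = 0.3506

Final: 0.3506


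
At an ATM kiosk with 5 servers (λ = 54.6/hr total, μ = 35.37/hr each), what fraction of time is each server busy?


ρ = λ/(cμ) = 54.6/(5·35.37) = 54.6/176.85 = 0.3087

Final: 0.3087


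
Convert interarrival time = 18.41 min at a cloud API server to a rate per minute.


λ = 1/(interarrival time) in consistent units.
1 minute = 1 min, so λ = 1/18.41 = 0.05432 per minute

Final: 0.05432 /min


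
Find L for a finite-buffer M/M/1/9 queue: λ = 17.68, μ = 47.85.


ρ = 17.68/47.85 = 0.3695
L = ρ[1 − (K+1)ρ^K + Kρ^(K+1)] / [(1−ρ)(1−ρ^(K+1))]
Numerator: 0.3695·(1 − 10·0.0001284 + 9·0.00004742) = 0.369171
Denominator: (0.6305)·(0.999953) = 0.630482
L = 0.369171/0.630482 = 0.5855

Final: 0.5855


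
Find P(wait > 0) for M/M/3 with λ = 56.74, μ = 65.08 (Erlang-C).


a = λ/μ = 0.8719; ρ = a/3 = 0.2906
P₀ = 0.415349 (from M/M/c formula)
C(c,a) = [a^c/(c!(1−ρ))]·P₀ = [0.66271/(6·0.7094)]·0.415349
= 0.15570·0.415349 = 0.064671

Final: 0.064671


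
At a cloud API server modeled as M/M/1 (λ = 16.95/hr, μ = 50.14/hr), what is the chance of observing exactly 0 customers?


ρ = 16.95/50.14 = 0.3381
P_n = (1−ρ)·ρ^n = (1 − 0.3381)·0.3381^0 = 0.6619·1.000000 = 0.661947

Final: 0.661947


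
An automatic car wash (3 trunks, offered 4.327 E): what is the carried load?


B(3,4.327) = 0.478963 (Erlang-B)
Carried load = a(1 − B) = 4.327·(1 − 0.478963) = 4.327·0.521037 = 2.2545 E

Final: 2.2545 Erlangs


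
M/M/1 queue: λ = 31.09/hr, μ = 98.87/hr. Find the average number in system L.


ρ = λ/μ = 31.09/98.87 = 0.3145
L = ρ/(1−ρ) = 0.3145/(1 − 0.3145) = 0.3145/0.6855 = 0.4587

Final: 0.4587


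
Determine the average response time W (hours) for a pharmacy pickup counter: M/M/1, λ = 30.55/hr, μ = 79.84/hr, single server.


W = 1/(μ−λ) = 1/(79.84 − 30.55) = 1/49.29 = 0.02029 hr

Final: 0.02029 hr


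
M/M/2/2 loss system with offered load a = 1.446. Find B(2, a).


B(c,a) = (a^c/c!) / Σ_{k=0}^{c} a^k/k!
a^2/2! = 1.045458
Σ terms (k=0..2): 1.00000 + 1.44600 + 1.04546 = 3.491458
B = 1.045458/3.491458 = 0.299433

Final: 0.299433


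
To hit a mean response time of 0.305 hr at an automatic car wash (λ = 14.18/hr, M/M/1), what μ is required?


W = 1/(μ−λ) ⇒ μ − λ = 1/W = 1/0.305 = 3.2787
μ = λ + 1/W = 14.18 + 3.2787 = 17.4587 per hr

Final: 17.4587 /hr


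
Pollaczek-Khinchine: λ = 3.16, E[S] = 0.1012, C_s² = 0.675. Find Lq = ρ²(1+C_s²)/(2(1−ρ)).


ρ = λ·E[S] = 3.16·0.1012 = 0.3198
Lq = ρ²(1+C_s²)/(2(1−ρ)) = 0.1023·(1+0.675)/(2·0.6802)
= 0.1023·1.6750/1.3604 = 0.12592

Final: 0.12592


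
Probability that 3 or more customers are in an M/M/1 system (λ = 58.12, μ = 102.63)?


ρ = 58.12/102.63 = 0.5663
P(N ≥ n) = ρ^n = 0.5663^3 = 0.181616

Final: 0.181616


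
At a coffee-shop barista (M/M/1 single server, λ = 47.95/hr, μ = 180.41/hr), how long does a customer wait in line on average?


ρ = 47.95/180.41 = 0.2658
Wq = ρ/(μ−λ) = 0.2658/(180.41 − 47.95) = 0.2658/132.46 = 0.002007 hr

Final: 0.002007 hr


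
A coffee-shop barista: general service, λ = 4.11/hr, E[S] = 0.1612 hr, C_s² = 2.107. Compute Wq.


ρ = λ·E[S] = 4.11·0.1612 = 0.6625
E[S²] = E[S]²(1+C_s²) = 0.1612²·(1+2.107) = 0.080737
Wq = λ·E[S²]/(2(1−ρ)) = 4.11·0.080737/(2·0.3375) = 0.49164 hr

Final: 0.49164 hr


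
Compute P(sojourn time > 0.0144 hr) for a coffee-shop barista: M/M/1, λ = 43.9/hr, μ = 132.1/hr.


W ~ Exponential(μ−λ) for M/M/1.
μ − λ = 132.1 − 43.9 = 88.2000
P(W > t) = e^{−(μ−λ)t} = e^{−1.2701} = 0.280809

Final: 0.280809


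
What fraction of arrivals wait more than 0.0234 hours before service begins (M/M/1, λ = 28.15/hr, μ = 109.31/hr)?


ρ = 28.15/109.31 = 0.2575
P(Wq > t) = ρ·e^{−(μ−λ)t} = 0.2575·e^{−1.8991}
= 0.2575·0.149697 = 0.038551

Final: 0.038551


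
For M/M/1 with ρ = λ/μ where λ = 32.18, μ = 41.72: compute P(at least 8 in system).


ρ = 32.18/41.72 = 0.7713
P(N ≥ n) = ρ^n = 0.7713^8 = 0.125295

Final: 0.125295


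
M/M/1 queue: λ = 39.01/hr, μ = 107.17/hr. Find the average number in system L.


ρ = λ/μ = 39.01/107.17 = 0.3640
L = ρ/(1−ρ) = 0.3640/(1 − 0.3640) = 0.3640/0.6360 = 0.5723

Final: 0.5723


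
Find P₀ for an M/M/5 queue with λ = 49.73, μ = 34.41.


a = λ/μ = 49.73/34.41 = 1.4452; ρ = a/c = 0.2890
Σ_{k=0}^{4} a^k/k! (terms k=0..4) = 1.00000 + 1.44522 + 1.04433 + 0.50310 + 0.18177 = 4.17441
Tail: a^5/(5!(1−ρ)) = 6.30477/(120·0.7110) = 0.07390
P₀ = 1/(4.17441 + 0.07390) = 1/4.24831 = 0.235387

Final: 0.235387


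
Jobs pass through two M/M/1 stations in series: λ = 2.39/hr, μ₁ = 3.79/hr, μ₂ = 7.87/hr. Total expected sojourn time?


Each node sees arrival rate λ = 2.39/hr (tandem ⇒ throughput preserved).
W₁ = 1/(μ₁−λ) = 1/(3.79−2.39) = 0.71429 hr
W₂ = 1/(μ₂−λ) = 1/(7.87−2.39) = 0.18248 hr
W_total = W₁ + W₂ = 0.71429 + 0.18248 = 0.89677 hr

Final: 0.89677 hr


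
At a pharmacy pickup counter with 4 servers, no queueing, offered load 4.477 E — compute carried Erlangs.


B(4,4.477) = 0.354692 (Erlang-B)
Carried load = a(1 − B) = 4.477·(1 − 0.354692) = 4.477·0.645308 = 2.8890 E

Final: 2.8890 Erlangs


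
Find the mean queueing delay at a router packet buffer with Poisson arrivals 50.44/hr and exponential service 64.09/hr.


ρ = 50.44/64.09 = 0.7870
Wq = ρ/(μ−λ) = 0.7870/(64.09 − 50.44) = 0.7870/13.65 = 0.05766 hr

Final: 0.05766 hr


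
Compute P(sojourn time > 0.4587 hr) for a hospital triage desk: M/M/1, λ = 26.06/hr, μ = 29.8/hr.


W ~ Exponential(μ−λ) for M/M/1.
μ − λ = 29.8 − 26.06 = 3.7400
P(W > t) = e^{−(μ−λ)t} = e^{−1.7155} = 0.179867

Final: 0.179867


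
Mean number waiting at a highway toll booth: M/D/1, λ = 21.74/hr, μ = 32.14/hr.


ρ = 21.74/32.14 = 0.6764
M/D/1: Lq = ρ²/(2(1−ρ)) = 0.4575/(2·0.3236) = 0.70698

Final: 0.70698


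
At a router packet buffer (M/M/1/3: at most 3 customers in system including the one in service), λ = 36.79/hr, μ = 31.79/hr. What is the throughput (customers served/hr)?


ρ = 1.1573; P_K = (1−ρ)ρ^3/(1−ρ^4) = 0.307132
λ_eff = λ(1 − P_K) = 36.79·(1 − 0.307132) = 36.79·0.692868 = 25.4906 /hr

Final: 25.4906 /hr


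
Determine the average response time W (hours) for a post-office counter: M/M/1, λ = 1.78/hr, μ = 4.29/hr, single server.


W = 1/(μ−λ) = 1/(4.29 − 1.78) = 1/2.51 = 0.3984 hr

Final: 0.3984 hr


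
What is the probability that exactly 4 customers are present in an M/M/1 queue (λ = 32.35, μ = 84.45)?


ρ = 32.35/84.45 = 0.3831
P_n = (1−ρ)·ρ^n = (1 − 0.3831)·0.3831^4 = 0.6169·0.021533 = 0.013284

Final: 0.013284


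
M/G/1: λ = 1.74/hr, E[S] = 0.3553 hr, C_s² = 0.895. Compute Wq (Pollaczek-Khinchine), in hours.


ρ = λ·E[S] = 1.74·0.3553 = 0.6182
E[S²] = E[S]²(1+C_s²) = 0.3553²·(1+0.895) = 0.239221
Wq = λ·E[S²]/(2(1−ρ)) = 1.74·0.239221/(2·0.3818) = 0.54514 hr

Final: 0.54514 hr


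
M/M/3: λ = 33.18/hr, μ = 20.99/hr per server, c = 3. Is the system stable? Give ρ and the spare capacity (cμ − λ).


Total capacity cμ = 3·20.99 = 62.97/hr
ρ = λ/(cμ) = 33.18/62.97 = 0.5269
Stable ⇔ ρ < 1: YES
Spare capacity = cμ − λ = 62.97 − 33.18 = 29.79/hr

Final: ρ = 0.5269; stable; margin = 29.79/hr


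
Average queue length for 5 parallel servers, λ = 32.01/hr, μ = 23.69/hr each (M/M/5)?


a = λ/μ = 1.3512; ρ = a/5 = 0.2702
P₀ = 0.258695
Lq = P₀·a^c·ρ / (c!·(1−ρ)²) = 0.258695·4.50405·0.2702/(120·0.53255)
= 0.004927

Final: 0.004927


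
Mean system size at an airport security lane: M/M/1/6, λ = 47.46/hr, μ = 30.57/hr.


ρ = 47.46/30.57 = 1.5525
L = ρ[1 − (K+1)ρ^K + Kρ^(K+1)] / [(1−ρ)(1−ρ^(K+1))]
Numerator: 1.5525·(1 − 7·14.002119 + 6·21.738324) = 51.877044
Denominator: (-0.5525)·(-20.738324) = 11.457975
L = 51.877044/11.457975 = 4.5276

Final: 4.5276


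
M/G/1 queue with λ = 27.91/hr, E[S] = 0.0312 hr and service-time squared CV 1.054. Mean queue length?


ρ = λ·E[S] = 27.91·0.0312 = 0.8708
Lq = ρ²(1+C_s²)/(2(1−ρ)) = 0.7583·(1+1.054)/(2·0.1292)
= 0.7583·2.0540/0.2584 = 6.02712

Final: 6.02712
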